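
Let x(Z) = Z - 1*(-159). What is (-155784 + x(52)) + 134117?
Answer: -21456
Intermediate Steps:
x(Z) = 159 + Z (x(Z) = Z + 159 = 159 + Z)
(-155784 + x(52)) + 134117 = (-155784 + (159 + 52)) + 134117 = (-155784 + 211) + 134117 = -155573 + 134117 = -21456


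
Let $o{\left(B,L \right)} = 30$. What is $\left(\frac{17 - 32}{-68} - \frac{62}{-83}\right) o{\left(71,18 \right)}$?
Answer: $\frac{81915}{2822} \approx 29.027$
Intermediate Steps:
$\left(\frac{17 - 32}{-68} - \frac{62}{-83}\right) o{\left(71,18 \right)} = \left(\frac{17 - 32}{-68} - \frac{62}{-83}\right) 30 = \left(\left(-15\right) \left(- \frac{1}{68}\right) - - \frac{62}{83}\right) 30 = \left(\frac{15}{68} + \frac{62}{83}\right) 30 = \frac{5461}{5644} \cdot 30 = \frac{81915}{2822}$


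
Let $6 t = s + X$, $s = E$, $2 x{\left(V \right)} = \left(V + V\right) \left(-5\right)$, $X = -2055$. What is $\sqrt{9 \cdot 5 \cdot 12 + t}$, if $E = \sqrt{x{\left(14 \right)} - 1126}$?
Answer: $\frac{\sqrt{7110 + 12 i \sqrt{299}}}{6} \approx 14.055 + 0.20505 i$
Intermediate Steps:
$x{\left(V \right)} = - 5 V$ ($x{\left(V \right)} = \frac{\left(V + V\right) \left(-5\right)}{2} = \frac{2 V \left(-5\right)}{2} = \frac{\left(-10\right) V}{2} = - 5 V$)
$E = 2 i \sqrt{299}$ ($E = \sqrt{\left(-5\right) 14 - 1126} = \sqrt{-70 - 1126} = \sqrt{-1196} = 2 i \sqrt{299} \approx 34.583 i$)
$s = 2 i \sqrt{299} \approx 34.583 i$
$t = - \frac{685}{2} + \frac{i \sqrt{299}}{3}$ ($t = \frac{2 i \sqrt{299} - 2055}{6} = \frac{-2055 + 2 i \sqrt{299}}{6} = - \frac{685}{2} + \frac{i \sqrt{299}}{3} \approx -342.5 + 5.7639 i$)
$\sqrt{9 \cdot 5 \cdot 12 + t} = \sqrt{9 \cdot 5 \cdot 12 - \left(\frac{685}{2} - \frac{i \sqrt{299}}{3}\right)} = \sqrt{45 \cdot 12 - \left(\frac{685}{2} - \frac{i \sqrt{299}}{3}\right)} = \sqrt{540 - \left(\frac{685}{2} - \frac{i \sqrt{299}}{3}\right)} = \sqrt{\frac{395}{2} + \frac{i \sqrt{299}}{3}}$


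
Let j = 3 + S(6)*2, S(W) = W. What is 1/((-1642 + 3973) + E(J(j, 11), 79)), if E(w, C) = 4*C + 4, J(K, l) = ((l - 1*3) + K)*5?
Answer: 1/2651 ≈ 0.00037722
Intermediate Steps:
j = 15 (j = 3 + 6*2 = 3 + 12 = 15)
J(K, l) = -15 + 5*K + 5*l (J(K, l) = ((l - 3) + K)*5 = ((-3 + l) + K)*5 = (-3 + K + l)*5 = -15 + 5*K + 5*l)
E(w, C) = 4 + 4*C
1/((-1642 + 3973) + E(J(j, 11), 79)) = 1/((-1642 + 3973) + (4 + 4*79)) = 1/(2331 + (4 + 316)) = 1/(2331 + 320) = 1/2651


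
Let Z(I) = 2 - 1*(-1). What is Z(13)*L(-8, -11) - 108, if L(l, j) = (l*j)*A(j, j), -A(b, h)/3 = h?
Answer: 8604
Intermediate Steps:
A(b, h) = -3*h
L(l, j) = -3*l*j² (L(l, j) = (l*j)*(-3*j) = (j*l)*(-3*j) = -3*l*j²)
Z(I) = 3 (Z(I) = 2 + 1 = 3)
Z(13)*L(-8, -11) - 108 = 3*(-3*(-8)*(-11)²) - 108 = 3*(-3*(-8)*121) - 108 = 3*2904 - 108 = 8712 - 108 = 8604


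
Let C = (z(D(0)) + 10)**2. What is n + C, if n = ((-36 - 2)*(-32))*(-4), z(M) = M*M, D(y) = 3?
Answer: -4503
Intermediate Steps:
z(M) = M**2
C = 361 (C = (3**2 + 10)**2 = (9 + 10)**2 = 19**2 = 361)
n = -4864 (n = -38*(-32)*(-4) = 1216*(-4) = -4864)
n + C = -4864 + 361 = -4503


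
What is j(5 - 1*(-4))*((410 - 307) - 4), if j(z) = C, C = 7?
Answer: 693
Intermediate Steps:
j(z) = 7
j(5 - 1*(-4))*((410 - 307) - 4) = 7*((410 - 307) - 4) = 7*(103 - 4) = 7*99 = 693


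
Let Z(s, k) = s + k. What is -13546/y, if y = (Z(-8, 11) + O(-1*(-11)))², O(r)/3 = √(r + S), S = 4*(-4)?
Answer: 6773*I/(9*(√5 + 2*I)) ≈ 167.23 + 186.97*I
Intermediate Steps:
S = -16
O(r) = 3*√(-16 + r) (O(r) = 3*√(r - 16) = 3*√(-16 + r))
Z(s, k) = k + s
y = (3 + 3*I*√5)² (y = ((11 - 8) + 3*√(-16 - 1*(-11)))² = (3 + 3*√(-16 + 11))² = (3 + 3*√(-5))² = (3 + 3*(I*√5))² = (3 + 3*I*√5)² ≈ -36.0 + 40.249*I)
-13546/y = -13546/(-36 + 18*I*√5)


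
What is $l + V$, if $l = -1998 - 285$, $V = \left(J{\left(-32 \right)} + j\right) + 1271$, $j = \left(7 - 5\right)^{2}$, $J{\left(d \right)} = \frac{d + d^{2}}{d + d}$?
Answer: $- \frac{2047}{2} \approx -1023.5$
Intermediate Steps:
$J{\left(d \right)} = \frac{d + d^{2}}{2 d}$
$j = 4$ ($j = 2^{2} = 4$)
$V = \frac{2519}{2}$ ($V = \left(\left(\frac{1}{2} + \frac{1}{2} \left(-32\right)\right) + 4\right) + 1271 = \left(\left(\frac{1}{2} - 16\right) + 4\right) + 1271 = \left(- \frac{31}{2} + 4\right) + 1271 = - \frac{23}{2} + 1271 = \frac{2519}{2} \approx 1259.5$)
$l = -2283$ ($l = -1998 - 285 = -2283$)
$l + V = -2283 + \frac{2519}{2} = - \frac{2047}{2}$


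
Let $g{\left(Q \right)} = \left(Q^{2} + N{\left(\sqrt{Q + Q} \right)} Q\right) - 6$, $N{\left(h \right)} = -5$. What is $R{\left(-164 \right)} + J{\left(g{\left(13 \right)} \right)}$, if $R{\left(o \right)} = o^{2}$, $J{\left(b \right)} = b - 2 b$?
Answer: $26798$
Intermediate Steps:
$g{\left(Q \right)} = -6 + Q^{2} - 5 Q$ ($g{\left(Q \right)} = \left(Q^{2} - 5 Q\right) - 6 = -6 + Q^{2} - 5 Q$)
$J{\left(b \right)} = - b$
$R{\left(-164 \right)} + J{\left(g{\left(13 \right)} \right)} = \left(-164\right)^{2} - \left(-6 + 13^{2} - 65\right) = 26896 - \left(-6 + 169 - 65\right) = 26896 - 98 = 26798$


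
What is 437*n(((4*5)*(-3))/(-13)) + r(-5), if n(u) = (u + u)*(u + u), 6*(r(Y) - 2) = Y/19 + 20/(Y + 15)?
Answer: 239141103/6422 ≈ 37238.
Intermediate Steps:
r(Y) = 2 + Y/114 + 10/(3*(15 + Y)) (r(Y) = 2 + (Y/19 + 20/(Y + 15))/6 = 2 + (Y*(1/19) + 20/(15 + Y))/6 = 2 + (Y/19 + 20/(15 + Y))/6 = 2 + (20/(15 + Y) + Y/19)/6 = 2 + (Y/114 + 10/(3*(15 + Y))) = 2 + Y/114 + 10/(3*(15 + Y)))
n(u) = 4*u² (n(u) = (2*u)*(2*u) = 4*u²)
437*n(((4*5)*(-3))/(-13)) + r(-5) = 437*(4*(((4*5)*(-3))/(-13))²) + (3800 + (-5)² + 243*(-5))/(114*(15 - 5)) = 437*(4*((20*(-3))*(-1/13))²) + (1/114)*(3800 + 25 - 1215)/10 = 437*(4*(-60*(-1/13))²) + (1/114)*(⅒)*2610 = 437*(4*(60/13)²) + 87/38 = 437*(4*(3600/169)) + 87/38 = 437*(14400/169) + 87/38 = 6292800/169 + 87/38 = 239141103/6422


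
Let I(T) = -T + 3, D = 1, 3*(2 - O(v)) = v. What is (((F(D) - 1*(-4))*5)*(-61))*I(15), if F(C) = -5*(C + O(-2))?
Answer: -52460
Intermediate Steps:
O(v) = 2 - v/3
F(C) = -40/3 - 5*C (F(C) = -5*(C + (2 - ⅓*(-2))) = -5*(C + (2 + ⅔)) = -5*(C + 8/3) = -5*(8/3 + C) = -40/3 - 5*C)
I(T) = 3 - T
(((F(D) - 1*(-4))*5)*(-61))*I(15) = ((((-40/3 - 5*1) - 1*(-4))*5)*(-61))*(3 - 1*15) = ((((-40/3 - 5) + 4)*5)*(-61))*(3 - 15) = (((-55/3 + 4)*5)*(-61))*(-12) = (-43/3*5*(-61))*(-12) = -215/3*(-61)*(-12) = (13115/3)*(-12) = -52460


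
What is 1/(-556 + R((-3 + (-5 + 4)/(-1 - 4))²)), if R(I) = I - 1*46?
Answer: -25/14854 ≈ -0.0016830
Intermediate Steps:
R(I) = -46 + I (R(I) = I - 46 = -46 + I)
1/(-556 + R((-3 + (-5 + 4)/(-1 - 4))²)) = 1/(-556 + (-46 + (-3 + (-5 + 4)/(-1 - 4))²)) = 1/(-556 + (-46 + (-3 - 1/(-5))²)) = 1/(-556 + (-46 + (-3 - 1*(-⅕))²)) = 1/(-556 + (-46 + (-3 + ⅕)²)) = 1/(-556 + (-46 + (-14/5)²)) = 1/(-556 + (-46 + 196/25)) = 1/(-556 - 954/25) = 1/(-14854/25) = -25/14854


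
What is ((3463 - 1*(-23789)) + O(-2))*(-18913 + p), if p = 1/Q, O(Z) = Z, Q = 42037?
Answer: -21664997505000/42037 ≈ -5.1538e+8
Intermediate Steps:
p = 1/42037 ≈ 2.3789e-5
((3463 - 1*(-23789)) + O(-2))*(-18913 + p) = ((3463 - 1*(-23789)) - 2)*(-18913 + 1/42037) = ((3463 + 23789) - 2)*(-795045780/42037) = (27252 - 2)*(-795045780/42037) = 27250*(-795045780/42037) = -21664997505000/42037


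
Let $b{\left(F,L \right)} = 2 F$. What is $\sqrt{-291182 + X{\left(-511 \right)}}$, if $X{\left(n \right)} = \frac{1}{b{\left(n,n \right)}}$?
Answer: $\frac{11 i \sqrt{2513511910}}{1022} \approx 539.61 i$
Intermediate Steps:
$X{\left(n \right)} = \frac{1}{2 n}$
$\sqrt{-291182 + X{\left(-511 \right)}} = \sqrt{-291182 + \frac{1}{2 \left(-511\right)}} = \sqrt{-291182 + \frac{1}{2} \left(- \frac{1}{511}\right)} = \sqrt{-291182 - \frac{1}{1022}} = \sqrt{- \frac{297588005}{1022}} = \frac{11 i \sqrt{2513511910}}{1022}$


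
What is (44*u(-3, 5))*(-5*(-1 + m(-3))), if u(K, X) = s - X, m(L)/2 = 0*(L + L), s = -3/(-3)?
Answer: -880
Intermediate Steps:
s = 1 (s = -3*(-⅓) = 1)
m(L) = 0 (m(L) = 2*(0*(L + L)) = 2*(0*(2*L)) = 2*0 = 0)
u(K, X) = 1 - X
(44*u(-3, 5))*(-5*(-1 + m(-3))) = (44*(1 - 1*5))*(-5*(-1 + 0)) = (44*(1 - 5))*(-5*(-1)) = (44*(-4))*5 = -176*5 = -880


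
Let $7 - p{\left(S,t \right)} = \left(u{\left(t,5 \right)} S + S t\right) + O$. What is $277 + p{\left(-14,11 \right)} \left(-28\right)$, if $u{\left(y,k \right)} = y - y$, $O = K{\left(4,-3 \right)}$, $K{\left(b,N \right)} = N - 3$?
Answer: $-4399$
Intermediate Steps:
$K{\left(b,N \right)} = -3 + N$
$O = -6$ ($O = -3 - 3 = -6$)
$u{\left(y,k \right)} = 0$
$p{\left(S,t \right)} = 13 - S t$ ($p{\left(S,t \right)} = 7 - \left(\left(0 S + S t\right) - 6\right) = 7 - \left(\left(0 + S t\right) - 6\right) = 7 - \left(S t - 6\right) = 7 - \left(-6 + S t\right) = 13 - S t$)
$277 + p{\left(-14,11 \right)} \left(-28\right) = 277 + \left(13 - \left(-14\right) 11\right) \left(-28\right) = 277 + \left(13 + 154\right) \left(-28\right) = 277 + 167 \left(-28\right) = 277 - 4676 = -4399$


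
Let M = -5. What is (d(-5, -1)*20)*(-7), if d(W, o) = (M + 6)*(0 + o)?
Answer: 140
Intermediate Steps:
d(W, o) = o (d(W, o) = (-5 + 6)*(0 + o) = 1*o = o)
(d(-5, -1)*20)*(-7) = -1*20*(-7) = -20*(-7) = 140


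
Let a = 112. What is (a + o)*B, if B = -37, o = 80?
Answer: -7104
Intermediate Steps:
(a + o)*B = (112 + 80)*(-37) = 192*(-37) = -7104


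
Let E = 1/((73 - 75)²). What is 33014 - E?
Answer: 132055/4 ≈ 33014.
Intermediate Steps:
E = ¼ (E = 1/((-2)²) = 1/4 = ¼ ≈ 0.25000)
33014 - E = 33014 - 1*¼ = 33014 - ¼ = 132055/4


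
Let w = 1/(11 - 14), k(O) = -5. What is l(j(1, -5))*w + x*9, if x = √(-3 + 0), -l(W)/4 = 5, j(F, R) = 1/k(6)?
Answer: 20/3 + 9*I*√3 ≈ 6.6667 + 15.588*I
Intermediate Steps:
j(F, R) = -⅕ (j(F, R) = 1/(-5) = -⅕)
l(W) = -20 (l(W) = -4*5 = -20)
x = I*√3 (x = √(-3) = I*√3 ≈ 1.732*I)
w = -⅓ (w = 1/(-3) = -⅓ ≈ -0.33333)
l(j(1, -5))*w + x*9 = -20*(-⅓) + (I*√3)*9 = 20/3 + 9*I*√3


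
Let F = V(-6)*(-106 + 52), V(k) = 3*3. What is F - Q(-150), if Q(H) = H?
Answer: -336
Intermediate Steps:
V(k) = 9
F = -486 (F = 9*(-106 + 52) = 9*(-54) = -486)
F - Q(-150) = -486 - 1*(-150) = -486 + 150 = -336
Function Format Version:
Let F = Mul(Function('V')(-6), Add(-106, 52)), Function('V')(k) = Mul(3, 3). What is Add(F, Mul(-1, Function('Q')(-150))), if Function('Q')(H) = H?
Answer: -336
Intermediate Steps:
Function('V')(k) = 9
F = -486 (F = Mul(9, Add(-106, 52)) = Mul(9, -54) = -486)
Add(F, Mul(-1, Function('Q')(-150))) = Add(-486, Mul(-1, -150)) = Add(-486, 150) = -336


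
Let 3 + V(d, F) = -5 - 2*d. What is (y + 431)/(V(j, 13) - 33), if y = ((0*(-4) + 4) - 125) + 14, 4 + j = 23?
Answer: -324/79 ≈ -4.1013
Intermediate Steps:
j = 19 (j = -4 + 23 = 19)
V(d, F) = -8 - 2*d (V(d, F) = -3 + (-5 - 2*d) = -8 - 2*d)
y = -107 (y = ((0 + 4) - 125) + 14 = (4 - 125) + 14 = -121 + 14 = -107)
(y + 431)/(V(j, 13) - 33) = (-107 + 431)/((-8 - 2*19) - 33) = 324/((-8 - 38) - 33) = 324/(-46 - 33) = 324/(-79) = 324*(-1/79) = -324/79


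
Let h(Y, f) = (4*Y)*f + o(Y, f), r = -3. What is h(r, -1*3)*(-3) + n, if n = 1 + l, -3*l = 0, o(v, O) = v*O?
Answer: -134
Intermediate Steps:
o(v, O) = O*v
l = 0 (l = -⅓*0 = 0)
h(Y, f) = 5*Y*f (h(Y, f) = (4*Y)*f + f*Y = 4*Y*f + Y*f = 5*Y*f)
n = 1 (n = 1 + 0 = 1)
h(r, -1*3)*(-3) + n = (5*(-3)*(-1*3))*(-3) + 1 = (5*(-3)*(-3))*(-3) + 1 = 45*(-3) + 1 = -135 + 1 = -134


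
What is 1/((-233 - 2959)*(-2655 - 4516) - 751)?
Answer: 1/22889081 ≈ 4.3689e-8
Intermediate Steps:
1/((-233 - 2959)*(-2655 - 4516) - 751) = 1/(-3192*(-7171) - 751) = 1/(22889832 - 751) = 1/22889081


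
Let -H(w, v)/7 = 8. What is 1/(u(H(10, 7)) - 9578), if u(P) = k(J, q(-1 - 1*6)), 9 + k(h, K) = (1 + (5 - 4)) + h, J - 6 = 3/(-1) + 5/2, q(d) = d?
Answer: -2/19159 ≈ -0.00010439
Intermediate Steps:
H(w, v) = -56 (H(w, v) = -7*8 = -56)
J = 11/2 (J = 6 + (3/(-1) + 5/2) = 6 + (3*(-1) + 5*(½)) = 6 + (-3 + 5/2) = 6 - ½ = 11/2 ≈ 5.5000)
k(h, K) = -7 + h (k(h, K) = -9 + ((1 + (5 - 4)) + h) = -9 + ((1 + 1) + h) = -9 + (2 + h) = -7 + h)
u(P) = -3/2 (u(P) = -7 + 11/2 = -3/2)
1/(u(H(10, 7)) - 9578) = 1/(-3/2 - 9578) = 1/(-19159/2) = -2/19159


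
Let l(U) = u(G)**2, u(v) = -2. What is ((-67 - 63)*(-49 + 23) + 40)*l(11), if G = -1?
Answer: 13680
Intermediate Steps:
l(U) = 4 (l(U) = (-2)**2 = 4)
((-67 - 63)*(-49 + 23) + 40)*l(11) = ((-67 - 63)*(-49 + 23) + 40)*4 = (-130*(-26) + 40)*4 = (3380 + 40)*4 = 3420*4 = 13680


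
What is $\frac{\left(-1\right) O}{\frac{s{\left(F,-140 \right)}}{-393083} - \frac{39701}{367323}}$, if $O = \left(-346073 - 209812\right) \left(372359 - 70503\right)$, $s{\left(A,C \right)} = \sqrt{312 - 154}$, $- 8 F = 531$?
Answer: $- \frac{378096676982913885558166680340320}{243540603494325001507} + \frac{8899493191294641653338045920 \sqrt{158}}{243540603494325001507} \approx -1.552 \cdot 10^{12}$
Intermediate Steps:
$F = - \frac{531}{8}$ ($F = \left(- \frac{1}{8}\right) 531 = - \frac{531}{8} \approx -66.375$)
$s{\left(A,C \right)} = \sqrt{158}$
$O = -167797222560$ ($O = \left(-555885\right) 301856 = -167797222560$)
$\frac{\left(-1\right) O}{\frac{s{\left(F,-140 \right)}}{-393083} - \frac{39701}{367323}} = \frac{\left(-1\right) \left(-167797222560\right)}{\frac{\sqrt{158}}{-393083} - \frac{39701}{367323}} = \frac{167797222560}{\sqrt{158} \left(- \frac{1}{393083}\right) - \frac{39701}{367323}} = \frac{167797222560}{- \frac{\sqrt{158}}{393083} - \frac{39701}{367323}} = \frac{167797222560}{- \frac{39701}{367323} - \frac{\sqrt{158}}{393083}}$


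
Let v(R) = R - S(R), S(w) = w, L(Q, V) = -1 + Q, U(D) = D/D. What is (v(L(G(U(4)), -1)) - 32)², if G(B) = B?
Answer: 1024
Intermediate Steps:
U(D) = 1
v(R) = 0 (v(R) = R - R = 0)
(v(L(G(U(4)), -1)) - 32)² = (0 - 32)² = (-32)² = 1024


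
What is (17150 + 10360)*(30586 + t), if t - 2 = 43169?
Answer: 2029055070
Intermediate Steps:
t = 43171 (t = 2 + 43169 = 43171)
(17150 + 10360)*(30586 + t) = (17150 + 10360)*(30586 + 43171) = 27510*73757 = 2029055070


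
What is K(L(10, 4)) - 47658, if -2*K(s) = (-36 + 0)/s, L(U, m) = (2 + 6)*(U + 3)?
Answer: -2478207/52 ≈ -47658.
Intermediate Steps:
L(U, m) = 24 + 8*U (L(U, m) = 8*(3 + U) = 24 + 8*U)
K(s) = 18/s (K(s) = -(-36 + 0)/(2*s) = -(-18)/s = 18/s)
K(L(10, 4)) - 47658 = 18/(24 + 8*10) - 47658 = 18/(24 + 80) - 47658 = 18/104 - 47658 = 18*(1/104) - 47658 = 9/52 - 47658 = -2478207/52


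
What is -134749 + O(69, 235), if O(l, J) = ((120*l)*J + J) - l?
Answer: 1811217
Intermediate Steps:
O(l, J) = J - l + 120*J*l (O(l, J) = (120*J*l + J) - l = (J + 120*J*l) - l = J - l + 120*J*l)
-134749 + O(69, 235) = -134749 + (235 - 1*69 + 120*235*69) = -134749 + (235 - 69 + 1945800) = -134749 + 1945966 = 1811217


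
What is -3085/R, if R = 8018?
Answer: -3085/8018 ≈ -0.38476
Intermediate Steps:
-3085/R = -3085/8018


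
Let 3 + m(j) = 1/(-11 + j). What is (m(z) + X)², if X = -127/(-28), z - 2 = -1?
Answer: 40401/19600 ≈ 2.0613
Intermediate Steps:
z = 1 (z = 2 - 1 = 1)
X = 127/28 (X = -127*(-1/28) = 127/28 ≈ 4.5357)
m(j) = -3 + 1/(-11 + j)
(m(z) + X)² = ((34 - 3*1)/(-11 + 1) + 127/28)² = ((34 - 3)/(-10) + 127/28)² = (-⅒*31 + 127/28)² = (-31/10 + 127/28)² = (201/140)² = 40401/19600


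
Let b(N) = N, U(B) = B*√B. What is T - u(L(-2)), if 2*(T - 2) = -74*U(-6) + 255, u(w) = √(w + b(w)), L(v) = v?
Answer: 259/2 - 2*I + 222*I*√6 ≈ 129.5 + 541.79*I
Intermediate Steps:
U(B) = B^(3/2)
u(w) = √2*√w (u(w) = √(w + w) = √(2*w) = √2*√w)
T = 259/2 + 222*I*√6 (T = 2 + (-(-444)*I*√6 + 255)/2 = 2 + (444*I*√6 + 255)/2 = 2 + (255 + 444*I*√6)/2 = 2 + (255/2 + 222*I*√6) = 259/2 + 222*I*√6 ≈ 129.5 + 543.79*I)
T - u(L(-2)) = (259/2 + 222*I*√6) - √2*√(-2) = (259/2 + 222*I*√6) - √2*I*√2 = (259/2 + 222*I*√6) - 2*I = 259/2 - 2*I + 222*I*√6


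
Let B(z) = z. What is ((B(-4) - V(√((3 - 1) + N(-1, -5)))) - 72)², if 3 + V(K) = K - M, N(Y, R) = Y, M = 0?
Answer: 5476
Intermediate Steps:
V(K) = -3 + K (V(K) = -3 + (K - 1*0) = -3 + (K + 0) = -3 + K)
((B(-4) - V(√((3 - 1) + N(-1, -5)))) - 72)² = ((-4 - (-3 + √((3 - 1) - 1))) - 72)² = ((-4 - (-3 + √(2 - 1))) - 72)² = ((-4 - (-3 + √1)) - 72)² = ((-4 - (-3 + 1)) - 72)² = ((-4 - 1*(-2)) - 72)² = ((-4 + 2) - 72)² = (-2 - 72)² = (-74)² = 5476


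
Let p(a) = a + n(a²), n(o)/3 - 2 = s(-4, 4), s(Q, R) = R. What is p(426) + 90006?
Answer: 90450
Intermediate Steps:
n(o) = 18 (n(o) = 6 + 3*4 = 6 + 12 = 18)
p(a) = 18 + a (p(a) = a + 18 = 18 + a)
p(426) + 90006 = (18 + 426) + 90006 = 444 + 90006 = 90450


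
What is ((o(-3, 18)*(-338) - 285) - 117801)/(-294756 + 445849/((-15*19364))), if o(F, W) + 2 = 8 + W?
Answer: 36655471080/85615273609 ≈ 0.42814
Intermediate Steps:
o(F, W) = 6 + W (o(F, W) = -2 + (8 + W) = 6 + W)
((o(-3, 18)*(-338) - 285) - 117801)/(-294756 + 445849/((-15*19364))) = (((6 + 18)*(-338) - 285) - 117801)/(-294756 + 445849/((-15*19364))) = ((24*(-338) - 285) - 117801)/(-294756 + 445849/(-290460)) = ((-8112 - 285) - 117801)/(-294756 + 445849*(-1/290460)) = (-8397 - 117801)/(-294756 - 445849/290460) = -126198/(-85615273609/290460) = -126198*(-290460/85615273609) = 36655471080/85615273609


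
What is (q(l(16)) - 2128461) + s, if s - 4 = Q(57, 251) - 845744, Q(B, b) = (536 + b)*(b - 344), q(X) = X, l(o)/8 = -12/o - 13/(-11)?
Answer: -33521274/11 ≈ -3.0474e+6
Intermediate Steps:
l(o) = 104/11 - 96/o (l(o) = 8*(-12/o - 13/(-11)) = 8*(-12/o - 13*(-1/11)) = 8*(-12/o + 13/11) = 8*(13/11 - 12/o) = 104/11 - 96/o)
Q(B, b) = (-344 + b)*(536 + b) (Q(B, b) = (536 + b)*(-344 + b) = (-344 + b)*(536 + b))
s = -918931 (s = 4 + ((-184384 + 251² + 192*251) - 845744) = 4 + ((-184384 + 63001 + 48192) - 845744) = 4 + (-73191 - 845744) = 4 - 918935 = -918931)
(q(l(16)) - 2128461) + s = ((104/11 - 96/16) - 2128461) - 918931 = ((104/11 - 96*1/16) - 2128461) - 918931 = ((104/11 - 6) - 2128461) - 918931 = (38/11 - 2128461) - 918931 = -23413033/11 - 918931 = -33521274/11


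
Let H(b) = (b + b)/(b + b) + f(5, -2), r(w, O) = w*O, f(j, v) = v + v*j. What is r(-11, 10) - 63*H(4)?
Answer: 583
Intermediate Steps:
f(j, v) = v + j*v
r(w, O) = O*w
H(b) = -11 (H(b) = (b + b)/(b + b) - 2*(1 + 5) = (2*b)/((2*b)) - 2*6 = (2*b)*(1/(2*b)) - 12 = 1 - 12 = -11)
r(-11, 10) - 63*H(4) = 10*(-11) - 63*(-11) = -110 + 693 = 583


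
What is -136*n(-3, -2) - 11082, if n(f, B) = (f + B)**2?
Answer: -14482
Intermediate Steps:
n(f, B) = (B + f)**2
-136*n(-3, -2) - 11082 = -136*(-2 - 3)**2 - 11082 = -136*(-5)**2 - 11082 = -136*25 - 11082 = -3400 - 11082 = -14482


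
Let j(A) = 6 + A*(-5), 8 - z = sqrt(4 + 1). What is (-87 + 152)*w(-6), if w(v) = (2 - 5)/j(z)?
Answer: 6630/1031 + 975*sqrt(5)/1031 ≈ 8.5453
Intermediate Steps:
z = 8 - sqrt(5) (z = 8 - sqrt(4 + 1) = 8 - sqrt(5) ≈ 5.7639)
j(A) = 6 - 5*A
w(v) = -3/(-34 + 5*sqrt(5)) (w(v) = (2 - 5)/(6 - 5*(8 - sqrt(5))) = -3/(6 + (-40 + 5*sqrt(5))) = -3/(-34 + 5*sqrt(5)))
(-87 + 152)*w(-6) = (-87 + 152)*(102/1031 + 15*sqrt(5)/1031) = 65*(102/1031 + 15*sqrt(5)/1031) = 6630/1031 + 975*sqrt(5)/1031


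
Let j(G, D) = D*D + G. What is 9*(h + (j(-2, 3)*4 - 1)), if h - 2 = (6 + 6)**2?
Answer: 1557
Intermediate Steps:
j(G, D) = G + D**2 (j(G, D) = D**2 + G = G + D**2)
h = 146 (h = 2 + (6 + 6)**2 = 2 + 12**2 = 2 + 144 = 146)
9*(h + (j(-2, 3)*4 - 1)) = 9*(146 + ((-2 + 3**2)*4 - 1)) = 9*(146 + ((-2 + 9)*4 - 1)) = 9*(146 + (7*4 - 1)) = 9*(146 + (28 - 1)) = 9*(146 + 27) = 9*173 = 1557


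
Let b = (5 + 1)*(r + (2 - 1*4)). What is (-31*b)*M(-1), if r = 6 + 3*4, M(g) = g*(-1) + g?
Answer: 0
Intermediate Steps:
M(g) = 0 (M(g) = -g + g = 0)
r = 18 (r = 6 + 12 = 18)
b = 96 (b = (5 + 1)*(18 + (2 - 1*4)) = 6*(18 + (2 - 4)) = 6*(18 - 2) = 6*16 = 96)
(-31*b)*M(-1) = -31*96*0 = -2976*0 = 0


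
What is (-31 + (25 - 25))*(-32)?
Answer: 992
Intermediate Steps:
(-31 + (25 - 25))*(-32) = (-31 + 0)*(-32) = -31*(-32) = 992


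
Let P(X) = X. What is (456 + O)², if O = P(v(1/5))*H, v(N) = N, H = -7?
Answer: 5166529/25 ≈ 2.0666e+5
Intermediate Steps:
O = -7/5 ≈ -1.4000
(456 + O)² = (456 - 7/5)² = (2273/5)² = 5166529/25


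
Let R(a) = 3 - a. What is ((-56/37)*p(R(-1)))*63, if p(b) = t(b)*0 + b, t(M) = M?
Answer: -14112/37 ≈ -381.41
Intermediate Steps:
p(b) = b (p(b) = b*0 + b = 0 + b = b)
((-56/37)*p(R(-1)))*63 = ((-56/37)*(3 - 1*(-1)))*63 = ((-56*1/37)*(3 + 1))*63 = -56/37*4*63 = -224/37*63 = -14112/37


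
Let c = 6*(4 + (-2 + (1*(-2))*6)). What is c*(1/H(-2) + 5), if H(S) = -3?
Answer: -280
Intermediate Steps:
c = -60 (c = 6*(4 + (-2 - 2*6)) = 6*(4 + (-2 - 12)) = 6*(4 - 14) = 6*(-10) = -60)
c*(1/H(-2) + 5) = -60*(1/(-3) + 5) = -60*(-⅓ + 5) = -60*14/3 = -280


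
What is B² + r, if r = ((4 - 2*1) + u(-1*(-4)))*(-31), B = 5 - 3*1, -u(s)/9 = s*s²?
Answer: 17798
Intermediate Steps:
u(s) = -9*s³ (u(s) = -9*s*s² = -9*s³)
B = 2 (B = 5 - 3 = 2)
r = 17794 (r = ((4 - 2*1) - 9*(-1*(-4))³)*(-31) = ((4 - 2) - 9*4³)*(-31) = (2 - 9*64)*(-31) = (2 - 576)*(-31) = -574*(-31) = 17794)
B² + r = 2² + 17794 = 4 + 17794 = 17798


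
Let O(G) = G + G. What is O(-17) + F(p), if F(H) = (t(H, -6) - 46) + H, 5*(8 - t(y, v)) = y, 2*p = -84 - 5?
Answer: -538/5 ≈ -107.60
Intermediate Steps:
O(G) = 2*G
p = -89/2 (p = (-84 - 5)/2 = (½)*(-89) = -89/2 ≈ -44.500)
t(y, v) = 8 - y/5
F(H) = -38 + 4*H/5 (F(H) = ((8 - H/5) - 46) + H = (-38 - H/5) + H = -38 + 4*H/5)
O(-17) + F(p) = 2*(-17) + (-38 + (⅘)*(-89/2)) = -34 + (-38 - 178/5) = -34 - 368/5 = -538/5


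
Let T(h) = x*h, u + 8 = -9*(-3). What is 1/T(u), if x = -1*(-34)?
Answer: 1/646 ≈ 0.0015480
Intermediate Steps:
u = 19 (u = -8 - 9*(-3) = -8 + 27 = 19)
x = 34
T(h) = 34*h
1/T(u) = 1/(34*19) = 1/646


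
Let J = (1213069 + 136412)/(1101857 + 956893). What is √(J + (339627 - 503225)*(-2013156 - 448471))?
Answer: √33716495293548863894/9150 ≈ 6.3460e+5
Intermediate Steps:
J = 449827/686250 (J = 1349481/2058750 = 1349481*(1/2058750) = 449827/686250 ≈ 0.65549)
√(J + (339627 - 503225)*(-2013156 - 448471)) = √(449827/686250 + (339627 - 503225)*(-2013156 - 448471)) = √(449827/686250 - 163598*(-2461627)) = √(449827/686250 + 402717253946) = √(276364715520892327/686250) = √33716495293548863894/9150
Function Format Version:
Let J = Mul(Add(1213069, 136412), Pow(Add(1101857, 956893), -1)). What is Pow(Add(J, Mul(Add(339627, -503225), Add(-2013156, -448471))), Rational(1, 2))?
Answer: Mul(Rational(1, 9150), Pow(33716495293548863894, Rational(1, 2))) ≈ 6.3460e+5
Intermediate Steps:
J = Rational(449827, 686250) (J = Mul(1349481, Pow(2058750, -1)) = Mul(1349481, Rational(1, 2058750)) = Rational(449827, 686250) ≈ 0.65549)
Pow(Add(J, Mul(Add(339627, -503225), Add(-2013156, -448471))), Rational(1, 2)) = Pow(Add(Rational(449827, 686250), Mul(Add(339627, -503225), Add(-2013156, -448471))), Rational(1, 2)) = Pow(Add(Rational(449827, 686250), Mul(-163598, -2461627)), Rational(1, 2)) = Pow(Add(Rational(449827, 686250), 402717253946), Rational(1, 2)) = Pow(Rational(276364715520892327, 686250), Rational(1, 2)) = Mul(Rational(1, 9150), Pow(33716495293548863894, Rational(1, 2)))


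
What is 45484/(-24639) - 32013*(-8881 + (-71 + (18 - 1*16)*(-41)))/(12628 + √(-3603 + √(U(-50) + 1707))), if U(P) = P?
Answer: -45484/24639 + 32013/(6314/4517 + I*√(3603 - √1657)/9034) ≈ 22900.0 - 108.24*I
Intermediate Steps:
45484/(-24639) - 32013*(-8881 + (-71 + (18 - 1*16)*(-41)))/(12628 + √(-3603 + √(U(-50) + 1707))) = 45484/(-24639) - 32013*(-8881 + (-71 + (18 - 1*16)*(-41)))/(12628 + √(-3603 + √(-50 + 1707))) = 45484*(-1/24639) - 32013*(-8881 + (-71 + (18 - 16)*(-41)))/(12628 + √(-3603 + √1657)) = -45484/24639 - 32013*(-8881 + (-71 + 2*(-41)))/(12628 + √(-3603 + √1657)) = -45484/24639 - 32013*(-8881 + (-71 - 82))/(12628 + √(-3603 + √1657)) = -45484/24639 - 32013*(-8881 - 153)/(12628 + √(-3603 + √1657)) = -45484/24639 - 32013*(-9034/(12628 + √(-3603 + √1657))) = -45484/24639 - 32013/(-6314/4517 - √(-3603 + √1657)/9034)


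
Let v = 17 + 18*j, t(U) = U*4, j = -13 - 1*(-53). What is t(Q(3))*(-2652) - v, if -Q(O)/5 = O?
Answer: 158383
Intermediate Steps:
Q(O) = -5*O
j = 40 (j = -13 + 53 = 40)
t(U) = 4*U
v = 737 (v = 17 + 18*40 = 17 + 720 = 737)
t(Q(3))*(-2652) - v = (4*(-5*3))*(-2652) - 1*737 = (4*(-15))*(-2652) - 737 = -60*(-2652) - 737 = 159120 - 737 = 158383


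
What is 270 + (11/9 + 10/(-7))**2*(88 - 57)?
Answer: 1076869/3969 ≈ 271.32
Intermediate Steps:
270 + (11/9 + 10/(-7))**2*(88 - 57) = 270 + (11*(1/9) + 10*(-1/7))**2*31 = 270 + (11/9 - 10/7)**2*31 = 270 + (-13/63)**2*31 = 270 + (169/3969)*31 = 270 + 5239/3969 = 1076869/3969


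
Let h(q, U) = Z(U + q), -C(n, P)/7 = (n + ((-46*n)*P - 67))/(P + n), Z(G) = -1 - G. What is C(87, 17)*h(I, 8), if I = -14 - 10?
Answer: 3570735/52 ≈ 68668.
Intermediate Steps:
I = -24
C(n, P) = -7*(-67 + n - 46*P*n)/(P + n) (C(n, P) = -7*(n + ((-46*n)*P - 67))/(P + n) = -7*(n + (-46*P*n - 67))/(P + n) = -7*(n + (-67 - 46*P*n))/(P + n) = -7*(-67 + n - 46*P*n)/(P + n))
h(q, U) = -1 - U - q (h(q, U) = -1 - (U + q) = -1 + (-U - q) = -1 - U - q)
C(87, 17)*h(I, 8) = (7*(67 - 1*87 + 46*17*87)/(17 + 87))*(-1 - 1*8 - 1*(-24)) = (7*(67 - 87 + 68034)/104)*(-1 - 8 + 24) = (7*(1/104)*68014)*15 = (238049/52)*15 = 3570735/52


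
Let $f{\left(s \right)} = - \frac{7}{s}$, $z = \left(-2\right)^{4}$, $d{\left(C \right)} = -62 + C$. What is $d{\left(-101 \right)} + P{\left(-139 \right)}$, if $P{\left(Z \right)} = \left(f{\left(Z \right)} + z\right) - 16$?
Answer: $- \frac{22650}{139} \approx -162.95$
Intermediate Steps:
$z = 16$
$P{\left(Z \right)} = - \frac{7}{Z}$ ($P{\left(Z \right)} = \left(- \frac{7}{Z} + 16\right) - 16 = \left(16 - \frac{7}{Z}\right) - 16 = - \frac{7}{Z}$)
$d{\left(-101 \right)} + P{\left(-139 \right)} = \left(-62 - 101\right) - \frac{7}{-139} = -163 - - \frac{7}{139} = -163 + \frac{7}{139} = - \frac{22650}{139}$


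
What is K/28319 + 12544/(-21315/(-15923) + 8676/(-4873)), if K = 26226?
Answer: -27562658226189166/970773989007 ≈ -28392.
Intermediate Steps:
K/28319 + 12544/(-21315/(-15923) + 8676/(-4873)) = 26226/28319 + 12544/(-21315/(-15923) + 8676/(-4873)) = 26226*(1/28319) + 12544/(-21315*(-1/15923) + 8676*(-1/4873)) = 26226/28319 + 12544/(21315/15923 - 8676/4873) = 26226/28319 + 12544/(-34279953/77592779) = 26226/28319 + 12544*(-77592779/34279953) = 26226/28319 - 973323819776/34279953 = -27562658226189166/970773989007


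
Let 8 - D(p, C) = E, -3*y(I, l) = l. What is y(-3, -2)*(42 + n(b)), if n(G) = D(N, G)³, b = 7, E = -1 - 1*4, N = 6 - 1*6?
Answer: 4478/3 ≈ 1492.7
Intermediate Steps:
N = 0 (N = 6 - 6 = 0)
y(I, l) = -l/3
E = -5 (E = -1 - 4 = -5)
D(p, C) = 13 (D(p, C) = 8 - 1*(-5) = 8 + 5 = 13)
n(G) = 2197 (n(G) = 13³ = 2197)
y(-3, -2)*(42 + n(b)) = (-⅓*(-2))*(42 + 2197) = (⅔)*2239 = 4478/3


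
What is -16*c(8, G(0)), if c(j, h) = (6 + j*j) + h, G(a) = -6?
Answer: -1024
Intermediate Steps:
c(j, h) = 6 + h + j² (c(j, h) = (6 + j²) + h = 6 + h + j²)
-16*c(8, G(0)) = -16*(6 - 6 + 8²) = -16*(6 - 6 + 64) = -16*64 = -1024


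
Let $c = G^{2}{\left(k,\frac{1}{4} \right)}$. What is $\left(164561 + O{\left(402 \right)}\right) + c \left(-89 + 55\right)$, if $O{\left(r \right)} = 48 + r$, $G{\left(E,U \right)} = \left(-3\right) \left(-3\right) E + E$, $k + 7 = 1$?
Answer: $42611$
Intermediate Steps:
$k = -6$ ($k = -7 + 1 = -6$)
$G{\left(E,U \right)} = 10 E$ ($G{\left(E,U \right)} = 9 E + E = 10 E$)
$c = 3600$ ($c = \left(10 \left(-6\right)\right)^{2} = \left(-60\right)^{2} = 3600$)
$\left(164561 + O{\left(402 \right)}\right) + c \left(-89 + 55\right) = \left(164561 + \left(48 + 402\right)\right) + 3600 \left(-89 + 55\right) = \left(164561 + 450\right) + 3600 \left(-34\right) = 165011 - 122400 = 42611$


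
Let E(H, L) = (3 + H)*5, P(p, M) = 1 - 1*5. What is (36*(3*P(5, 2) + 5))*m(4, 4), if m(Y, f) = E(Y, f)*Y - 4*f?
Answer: -31248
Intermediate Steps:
P(p, M) = -4 (P(p, M) = 1 - 5 = -4)
E(H, L) = 15 + 5*H
m(Y, f) = -4*f + Y*(15 + 5*Y) (m(Y, f) = (15 + 5*Y)*Y - 4*f = Y*(15 + 5*Y) - 4*f = -4*f + Y*(15 + 5*Y))
(36*(3*P(5, 2) + 5))*m(4, 4) = (36*(3*(-4) + 5))*(-4*4 + 5*4*(3 + 4)) = (36*(-12 + 5))*(-16 + 5*4*7) = (36*(-7))*(-16 + 140) = -252*124 = -31248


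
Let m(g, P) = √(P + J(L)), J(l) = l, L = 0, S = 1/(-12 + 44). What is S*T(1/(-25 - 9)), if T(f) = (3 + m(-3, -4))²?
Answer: 5/32 + 3*I/8 ≈ 0.15625 + 0.375*I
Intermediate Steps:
S = 1/32 ≈ 0.031250
m(g, P) = √P (m(g, P) = √(P + 0) = √P)
T(f) = (3 + 2*I)² (T(f) = (3 + √(-4))² = (3 + 2*I)²)
S*T(1/(-25 - 9)) = (5 + 12*I)/32 = 5/32 + 3*I/8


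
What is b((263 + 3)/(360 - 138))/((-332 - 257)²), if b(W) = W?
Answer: 7/2026749 ≈ 3.4538e-6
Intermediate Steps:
b((263 + 3)/(360 - 138))/((-332 - 257)²) = ((263 + 3)/(360 - 138))/((-332 - 257)²) = (266/222)/((-589)²) = (266*(1/222))/346921 = (133/111)*(1/346921) = 7/2026749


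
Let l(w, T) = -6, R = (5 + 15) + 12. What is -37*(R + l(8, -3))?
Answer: -962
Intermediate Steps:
R = 32 (R = 20 + 12 = 32)
-37*(R + l(8, -3)) = -37*(32 - 6) = -37*26 = -962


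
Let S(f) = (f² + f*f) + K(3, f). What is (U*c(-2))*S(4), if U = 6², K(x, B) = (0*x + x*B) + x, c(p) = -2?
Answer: -3384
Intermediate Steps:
K(x, B) = x + B*x (K(x, B) = (0 + B*x) + x = B*x + x = x + B*x)
U = 36
S(f) = 3 + 2*f² + 3*f (S(f) = (f² + f*f) + 3*(1 + f) = (f² + f²) + (3 + 3*f) = 2*f² + (3 + 3*f) = 3 + 2*f² + 3*f)
(U*c(-2))*S(4) = (36*(-2))*(3 + 2*4² + 3*4) = -72*(3 + 2*16 + 12) = -72*(3 + 32 + 12) = -72*47 = -3384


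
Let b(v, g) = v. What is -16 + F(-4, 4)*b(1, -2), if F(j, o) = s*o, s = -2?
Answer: -24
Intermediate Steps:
F(j, o) = -2*o
-16 + F(-4, 4)*b(1, -2) = -16 - 2*4*1 = -16 - 8*1 = -16 - 8 = -24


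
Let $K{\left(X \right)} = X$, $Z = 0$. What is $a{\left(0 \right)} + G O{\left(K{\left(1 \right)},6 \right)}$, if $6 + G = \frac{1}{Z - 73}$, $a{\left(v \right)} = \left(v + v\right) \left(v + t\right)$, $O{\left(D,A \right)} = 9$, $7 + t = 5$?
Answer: $- \frac{3951}{73} \approx -54.123$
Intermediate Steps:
$t = -2$ ($t = -7 + 5 = -2$)
$a{\left(v \right)} = 2 v \left(-2 + v\right)$ ($a{\left(v \right)} = \left(v + v\right) \left(v - 2\right) = 2 v \left(-2 + v\right)$)
$G = - \frac{439}{73}$ ($G = -6 + \frac{1}{0 - 73} = -6 + \frac{1}{-73} = -6 - \frac{1}{73} = - \frac{439}{73} \approx -6.0137$)
$a{\left(0 \right)} + G O{\left(K{\left(1 \right)},6 \right)} = 2 \cdot 0 \left(-2 + 0\right) - \frac{3951}{73} = 2 \cdot 0 \left(-2\right) - \frac{3951}{73} = 0 - \frac{3951}{73} = - \frac{3951}{73}$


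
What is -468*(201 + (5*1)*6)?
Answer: -108108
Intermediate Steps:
-468*(201 + (5*1)*6) = -468*(201 + 5*6) = -468*(201 + 30) = -468*231 = -108108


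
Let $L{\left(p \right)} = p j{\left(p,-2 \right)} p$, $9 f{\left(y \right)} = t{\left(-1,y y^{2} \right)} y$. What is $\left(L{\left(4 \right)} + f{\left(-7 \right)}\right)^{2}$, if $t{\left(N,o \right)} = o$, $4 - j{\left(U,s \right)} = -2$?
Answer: $\frac{10660225}{81} \approx 1.3161 \cdot 10^{5}$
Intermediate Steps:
$j{\left(U,s \right)} = 6$ ($j{\left(U,s \right)} = 4 - -2 = 4 + 2 = 6$)
$f{\left(y \right)} = \frac{y^{4}}{9}$ ($f{\left(y \right)} = \frac{y y^{2} y}{9} = \frac{y^{3} y}{9} = \frac{y^{4}}{9}$)
$L{\left(p \right)} = 6 p^{2}$ ($L{\left(p \right)} = p 6 p = 6 p p = 6 p^{2}$)
$\left(L{\left(4 \right)} + f{\left(-7 \right)}\right)^{2} = \left(6 \cdot 4^{2} + \frac{\left(-7\right)^{4}}{9}\right)^{2} = \left(6 \cdot 16 + \frac{1}{9} \cdot 2401\right)^{2} = \left(96 + \frac{2401}{9}\right)^{2} = \left(\frac{3265}{9}\right)^{2} = \frac{10660225}{81}$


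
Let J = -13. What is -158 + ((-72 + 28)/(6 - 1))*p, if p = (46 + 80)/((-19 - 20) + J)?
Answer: -8884/65 ≈ -136.68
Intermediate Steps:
p = -63/26 (p = (46 + 80)/((-19 - 20) - 13) = 126/(-39 - 13) = 126/(-52) = 126*(-1/52) = -63/26 ≈ -2.4231)
-158 + ((-72 + 28)/(6 - 1))*p = -158 + ((-72 + 28)/(6 - 1))*(-63/26) = -158 - 44/5*(-63/26) = -158 + 1386/65 = -8884/65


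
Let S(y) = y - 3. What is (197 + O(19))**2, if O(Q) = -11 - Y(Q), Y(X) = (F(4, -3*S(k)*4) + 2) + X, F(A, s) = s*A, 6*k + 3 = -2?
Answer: 361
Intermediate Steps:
k = -5/6 (k = -1/2 + (1/6)*(-2) = -1/2 - 1/3 = -5/6 ≈ -0.83333)
S(y) = -3 + y
F(A, s) = A*s
Y(X) = 186 + X (Y(X) = (4*(-3*(-3 - 5/6)*4) + 2) + X = (4*(-3*(-23/6)*4) + 2) + X = (4*((23/2)*4) + 2) + X = (4*46 + 2) + X = (184 + 2) + X = 186 + X)
O(Q) = -197 - Q (O(Q) = -11 - (186 + Q) = -11 + (-186 - Q) = -197 - Q)
(197 + O(19))**2 = (197 + (-197 - 1*19))**2 = (197 + (-197 - 19))**2 = (197 - 216)**2 = (-19)**2 = 361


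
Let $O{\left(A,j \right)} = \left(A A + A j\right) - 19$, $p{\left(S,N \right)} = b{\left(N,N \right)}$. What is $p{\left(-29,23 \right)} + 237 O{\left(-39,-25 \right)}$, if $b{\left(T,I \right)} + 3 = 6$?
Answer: $587052$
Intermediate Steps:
$b{\left(T,I \right)} = 3$ ($b{\left(T,I \right)} = -3 + 6 = 3$)
$p{\left(S,N \right)} = 3$
$O{\left(A,j \right)} = -19 + A^{2} + A j$ ($O{\left(A,j \right)} = \left(A^{2} + A j\right) - 19 = -19 + A^{2} + A j$)
$p{\left(-29,23 \right)} + 237 O{\left(-39,-25 \right)} = 3 + 237 \left(-19 + \left(-39\right)^{2} - -975\right) = 3 + 237 \left(-19 + 1521 + 975\right) = 3 + 237 \cdot 2477 = 3 + 587049 = 587052$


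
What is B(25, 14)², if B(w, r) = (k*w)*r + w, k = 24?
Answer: 70980625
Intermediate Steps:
B(w, r) = w + 24*r*w (B(w, r) = (24*w)*r + w = 24*r*w + w = w + 24*r*w)
B(25, 14)² = (25*(1 + 24*14))² = (25*(1 + 336))² = (25*337)² = 8425² = 70980625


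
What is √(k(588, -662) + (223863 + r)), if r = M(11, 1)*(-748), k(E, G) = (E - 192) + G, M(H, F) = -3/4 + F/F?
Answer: √223410 ≈ 472.66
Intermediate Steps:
M(H, F) = ¼ (M(H, F) = -3*¼ + 1 = -¾ + 1 = ¼)
k(E, G) = -192 + E + G (k(E, G) = (-192 + E) + G = -192 + E + G)
r = -187 (r = (¼)*(-748) = -187)
√(k(588, -662) + (223863 + r)) = √((-192 + 588 - 662) + (223863 - 187)) = √(-266 + 223676) = √223410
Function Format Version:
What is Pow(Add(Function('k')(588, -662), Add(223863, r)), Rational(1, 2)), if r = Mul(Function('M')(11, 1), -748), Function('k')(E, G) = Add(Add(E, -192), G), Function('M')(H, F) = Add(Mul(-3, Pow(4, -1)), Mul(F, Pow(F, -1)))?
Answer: Pow(223410, Rational(1, 2)) ≈ 472.66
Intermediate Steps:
Function('M')(H, F) = Rational(1, 4) (Function('M')(H, F) = Add(Mul(-3, Rational(1, 4)), 1) = Add(Rational(-3, 4), 1) = Rational(1, 4))
Function('k')(E, G) = Add(-192, E, G) (Function('k')(E, G) = Add(Add(-192, E), G) = Add(-192, E, G))
r = -187 (r = Mul(Rational(1, 4), -748) = -187)
Pow(Add(Function('k')(588, -662), Add(223863, r)), Rational(1, 2)) = Pow(Add(Add(-192, 588, -662), Add(223863, -187)), Rational(1, 2)) = Pow(Add(-266, 223676), Rational(1, 2)) = Pow(223410, Rational(1, 2))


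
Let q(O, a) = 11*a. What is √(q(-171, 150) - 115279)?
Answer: I*√113629 ≈ 337.09*I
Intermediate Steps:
√(q(-171, 150) - 115279) = √(11*150 - 115279) = √(1650 - 115279) = √(-113629) = I*√113629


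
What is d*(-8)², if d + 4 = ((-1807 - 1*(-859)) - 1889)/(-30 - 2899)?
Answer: -568256/2929 ≈ -194.01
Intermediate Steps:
d = -8879/2929 (d = -4 + ((-1807 - 1*(-859)) - 1889)/(-30 - 2899) = -4 + ((-1807 + 859) - 1889)/(-2929) = -4 + (-948 - 1889)*(-1/2929) = -4 - 2837*(-1/2929) = -4 + 2837/2929 = -8879/2929 ≈ -3.0314)
d*(-8)² = -8879/2929*(-8)² = -8879/2929*64 = -568256/2929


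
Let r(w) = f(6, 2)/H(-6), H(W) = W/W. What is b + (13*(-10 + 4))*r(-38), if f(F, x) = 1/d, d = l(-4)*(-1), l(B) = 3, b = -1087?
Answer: -1061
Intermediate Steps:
H(W) = 1
d = -3 (d = 3*(-1) = -3)
f(F, x) = -⅓ (f(F, x) = 1/(-3) = -⅓)
r(w) = -⅓ (r(w) = -⅓/1 = -⅓*1 = -⅓)
b + (13*(-10 + 4))*r(-38) = -1087 + (13*(-10 + 4))*(-⅓) = -1087 + (13*(-6))*(-⅓) = -1087 - 78*(-⅓) = -1087 + 26 = -1061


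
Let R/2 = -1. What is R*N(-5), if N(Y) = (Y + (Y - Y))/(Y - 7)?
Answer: -5/6 ≈ -0.83333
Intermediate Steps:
N(Y) = Y/(-7 + Y) (N(Y) = (Y + 0)/(-7 + Y) = Y/(-7 + Y))
R = -2 (R = 2*(-1) = -2)
R*N(-5) = -(-10)/(-7 - 5) = -(-10)/(-12) = -(-10)*(-1)/12 = -2*5/12 = -5/6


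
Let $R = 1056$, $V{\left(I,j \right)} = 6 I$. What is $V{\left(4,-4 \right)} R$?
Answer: $25344$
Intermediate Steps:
$V{\left(4,-4 \right)} R = 6 \cdot 4 \cdot 1056 = 24 \cdot 1056 = 25344$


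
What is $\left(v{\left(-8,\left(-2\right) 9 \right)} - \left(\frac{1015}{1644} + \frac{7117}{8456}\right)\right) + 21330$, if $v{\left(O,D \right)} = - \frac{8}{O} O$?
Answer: $\frac{74097749155}{3475416} \approx 21321.0$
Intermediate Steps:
$v{\left(O,D \right)} = -8$
$\left(v{\left(-8,\left(-2\right) 9 \right)} - \left(\frac{1015}{1644} + \frac{7117}{8456}\right)\right) + 21330 = \left(-8 - \left(\frac{1015}{1644} + \frac{7117}{8456}\right)\right) + 21330 = \left(-8 - \frac{5070797}{3475416}\right) + 21330 = - \frac{32874125}{3475416} + 21330 = \frac{74097749155}{3475416}$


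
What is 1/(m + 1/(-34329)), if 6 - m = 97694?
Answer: -34329/3353531353 ≈ -1.0237e-5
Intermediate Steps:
m = -97688 (m = 6 - 1*97694 = 6 - 97694 = -97688)
1/(m + 1/(-34329)) = 1/(-97688 + 1/(-34329)) = 1/(-97688 - 1/34329) = 1/(-3353531353/34329) = -34329/3353531353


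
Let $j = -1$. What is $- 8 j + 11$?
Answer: $19$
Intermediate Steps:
$- 8 j + 11 = \left(-8\right) \left(-1\right) + 11 = 8 + 11 = 19$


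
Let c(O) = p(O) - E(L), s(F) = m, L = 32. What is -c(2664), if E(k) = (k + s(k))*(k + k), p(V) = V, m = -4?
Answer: -872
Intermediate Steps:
s(F) = -4
E(k) = 2*k*(-4 + k) (E(k) = (k - 4)*(k + k) = (-4 + k)*(2*k) = 2*k*(-4 + k))
c(O) = -1792 + O (c(O) = O - 2*32*(-4 + 32) = O - 2*32*28 = O - 1*1792 = O - 1792 = -1792 + O)
-c(2664) = -(-1792 + 2664) = -1*872 = -872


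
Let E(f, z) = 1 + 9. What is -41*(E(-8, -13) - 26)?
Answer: 656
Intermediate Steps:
E(f, z) = 10
-41*(E(-8, -13) - 26) = -41*(10 - 26) = -41*(-16) = 656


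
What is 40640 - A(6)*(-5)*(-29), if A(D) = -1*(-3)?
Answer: 40205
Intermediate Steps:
A(D) = 3
40640 - A(6)*(-5)*(-29) = 40640 - 3*(-5)*(-29) = 40640 - (-15)*(-29) = 40640 - 1*435 = 40640 - 435 = 40205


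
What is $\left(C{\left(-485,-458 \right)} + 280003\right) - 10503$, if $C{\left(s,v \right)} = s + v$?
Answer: $268557$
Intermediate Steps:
$\left(C{\left(-485,-458 \right)} + 280003\right) - 10503 = \left(\left(-485 - 458\right) + 280003\right) - 10503 = \left(-943 + 280003\right) - 10503 = 279060 - 10503 = 268557$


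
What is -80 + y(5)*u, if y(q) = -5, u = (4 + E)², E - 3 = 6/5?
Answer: -2081/5 ≈ -416.20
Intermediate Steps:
E = 21/5 (E = 3 + 6/5 = 21/5 ≈ 4.2000)
u = 1681/25 (u = (4 + 21/5)² = (41/5)² = 1681/25 ≈ 67.240)
-80 + y(5)*u = -80 - 5*1681/25 = -80 - 1681/5 = -2081/5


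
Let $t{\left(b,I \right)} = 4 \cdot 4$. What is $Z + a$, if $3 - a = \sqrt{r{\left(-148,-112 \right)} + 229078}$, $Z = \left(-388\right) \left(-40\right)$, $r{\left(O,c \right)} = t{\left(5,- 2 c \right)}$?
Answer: $15523 - \sqrt{229094} \approx 15044.0$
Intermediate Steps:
$t{\left(b,I \right)} = 16$
$r{\left(O,c \right)} = 16$
$Z = 15520$
$a = 3 - \sqrt{229094}$ ($a = 3 - \sqrt{16 + 229078} = 3 - \sqrt{229094} \approx -475.64$)
$Z + a = 15520 + \left(3 - \sqrt{229094}\right) = 15523 - \sqrt{229094}$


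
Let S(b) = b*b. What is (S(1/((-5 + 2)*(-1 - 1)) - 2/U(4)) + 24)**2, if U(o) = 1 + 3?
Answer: 47089/81 ≈ 581.35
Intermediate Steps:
U(o) = 4
S(b) = b**2
(S(1/((-5 + 2)*(-1 - 1)) - 2/U(4)) + 24)**2 = ((1/((-5 + 2)*(-1 - 1)) - 2/4)**2 + 24)**2 = ((1/(-3*(-2)) - 2*1/4)**2 + 24)**2 = ((1/6 - 1/2)**2 + 24)**2 = ((-1/3)**2 + 24)**2 = (1/9 + 24)**2 = (217/9)**2 = 47089/81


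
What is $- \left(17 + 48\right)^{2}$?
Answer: $-4225$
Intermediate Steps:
$- \left(17 + 48\right)^{2} = - 65^{2} = \left(-1\right) 4225 = -4225$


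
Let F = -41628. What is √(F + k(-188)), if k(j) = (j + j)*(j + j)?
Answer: 2*√24937 ≈ 315.83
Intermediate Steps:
k(j) = 4*j² (k(j) = (2*j)*(2*j) = 4*j²)
√(F + k(-188)) = √(-41628 + 4*(-188)²) = √(-41628 + 4*35344) = √(-41628 + 141376) = √99748 = 2*√24937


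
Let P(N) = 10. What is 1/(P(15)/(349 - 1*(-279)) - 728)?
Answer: -314/228587 ≈ -0.0013737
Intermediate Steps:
1/(P(15)/(349 - 1*(-279)) - 728) = 1/(10/(349 - 1*(-279)) - 728) = 1/(10/(349 + 279) - 728) = 1/(10/628 - 728) = 1/(10*(1/628) - 728) = 1/(5/314 - 728) = 1/(-228587/314) = -314/228587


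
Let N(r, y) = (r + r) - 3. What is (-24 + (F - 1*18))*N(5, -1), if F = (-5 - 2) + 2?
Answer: -329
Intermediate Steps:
F = -5 (F = -7 + 2 = -5)
N(r, y) = -3 + 2*r (N(r, y) = 2*r - 3 = -3 + 2*r)
(-24 + (F - 1*18))*N(5, -1) = (-24 + (-5 - 1*18))*(-3 + 2*5) = (-24 + (-5 - 18))*(-3 + 10) = (-24 - 23)*7 = -47*7 = -329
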